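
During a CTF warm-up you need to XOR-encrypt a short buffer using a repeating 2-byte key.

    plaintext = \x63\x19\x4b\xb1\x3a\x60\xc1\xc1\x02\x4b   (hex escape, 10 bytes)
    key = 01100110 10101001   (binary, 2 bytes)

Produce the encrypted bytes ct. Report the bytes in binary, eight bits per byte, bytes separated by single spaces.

00000101 10110000 00101101 00011000 01011100 11001001 10100111 01101000 01100100 11100010

The 2-byte key repeats, so the effective keystream is 66 a9 66 a9 66 a9 66 a9 66 a9.
byte 0:  99 XOR 102 =   5
byte 1:  25 XOR 169 = 176
byte 2:  75 XOR 102 =  45
byte 3: 177 XOR 169 =  24
byte 4:  58 XOR 102 =  92
byte 5:  96 XOR 169 = 201
byte 6: 193 XOR 102 = 167
byte 7: 193 XOR 169 = 104
byte 8:   2 XOR 102 = 100
byte 9:  75 XOR 169 = 226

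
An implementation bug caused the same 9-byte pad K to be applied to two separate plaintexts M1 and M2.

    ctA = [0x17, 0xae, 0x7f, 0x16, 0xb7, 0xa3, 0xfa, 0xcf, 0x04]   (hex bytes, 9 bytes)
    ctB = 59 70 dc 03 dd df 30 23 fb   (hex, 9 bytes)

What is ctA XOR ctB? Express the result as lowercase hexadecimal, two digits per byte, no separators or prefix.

4edea3156a7ccaecff

ctA ⊕ ctB = (M1 ⊕ K) ⊕ (M2 ⊕ K) = M1 ⊕ M2 — the shared key cancels under XOR.
17 xor 59 = 4e
ae xor 70 = de
7f xor dc = a3
16 xor 03 = 15
b7 xor dd = 6a
a3 xor df = 7c
fa xor 30 = ca
cf xor 23 = ec
04 xor fb = ff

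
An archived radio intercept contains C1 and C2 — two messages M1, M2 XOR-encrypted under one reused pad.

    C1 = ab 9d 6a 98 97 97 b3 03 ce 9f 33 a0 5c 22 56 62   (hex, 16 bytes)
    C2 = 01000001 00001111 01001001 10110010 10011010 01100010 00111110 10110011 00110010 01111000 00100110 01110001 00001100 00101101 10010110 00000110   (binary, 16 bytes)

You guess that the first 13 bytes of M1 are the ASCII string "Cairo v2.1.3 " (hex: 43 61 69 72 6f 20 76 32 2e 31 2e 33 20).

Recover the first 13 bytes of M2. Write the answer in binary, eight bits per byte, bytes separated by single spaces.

First, C1 ⊕ C2 = (M1 ⊕ K) ⊕ (M2 ⊕ K) = M1 ⊕ M2, so the key drops out. Then M2 = (M1 ⊕ M2) ⊕ M1 over the first 13 bytes.
byte 0: (ab ^ 41) ^ 43 = ea ^ 43 = a9
byte 1: (9d ^ 0f) ^ 61 = 92 ^ 61 = f3
byte 2: (6a ^ 49) ^ 69 = 23 ^ 69 = 4a
byte 3: (98 ^ b2) ^ 72 = 2a ^ 72 = 58
byte 4: (97 ^ 9a) ^ 6f = 0d ^ 6f = 62
byte 5: (97 ^ 62) ^ 20 = f5 ^ 20 = d5
byte 6: (b3 ^ 3e) ^ 76 = 8d ^ 76 = fb
byte 7: (03 ^ b3) ^ 32 = b0 ^ 32 = 82
byte 8: (ce ^ 32) ^ 2e = fc ^ 2e = d2
byte 9: (9f ^ 78) ^ 31 = e7 ^ 31 = d6
byte 10: (33 ^ 26) ^ 2e = 15 ^ 2e = 3b
byte 11: (a0 ^ 71) ^ 33 = d1 ^ 33 = e2
byte 12: (5c ^ 0c) ^ 20 = 50 ^ 20 = 70

10101001 11110011 01001010 01011000 01100010 11010101 11111011 10000010 11010010 11010110 00111011 11100010 01110000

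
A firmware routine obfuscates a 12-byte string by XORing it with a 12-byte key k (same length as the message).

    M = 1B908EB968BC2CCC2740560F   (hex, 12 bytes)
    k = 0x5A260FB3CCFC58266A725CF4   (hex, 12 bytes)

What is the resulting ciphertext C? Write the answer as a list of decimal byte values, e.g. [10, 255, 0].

[65, 182, 129, 10, 164, 64, 116, 234, 77, 50, 10, 251]

XOR is its own inverse, so applying the key byte-wise gives the result directly.
00011011 ⊕ 01011010 = 01000001
10010000 ⊕ 00100110 = 10110110
10001110 ⊕ 00001111 = 10000001
10111001 ⊕ 10110011 = 00001010
01101000 ⊕ 11001100 = 10100100
10111100 ⊕ 11111100 = 01000000
00101100 ⊕ 01011000 = 01110100
11001100 ⊕ 00100110 = 11101010
00100111 ⊕ 01101010 = 01001101
01000000 ⊕ 01110010 = 00110010
01010110 ⊕ 01011100 = 00001010
00001111 ⊕ 11110100 = 11111011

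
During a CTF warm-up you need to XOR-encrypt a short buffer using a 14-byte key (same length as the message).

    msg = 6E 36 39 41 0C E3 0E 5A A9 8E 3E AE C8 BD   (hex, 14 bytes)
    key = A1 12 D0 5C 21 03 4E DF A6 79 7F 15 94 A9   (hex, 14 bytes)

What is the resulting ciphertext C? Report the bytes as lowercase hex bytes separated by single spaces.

cf 24 e9 1d 2d e0 40 85 0f f7 41 bb 5c 14

110 ⊕ 161 = 207
 54 ⊕  18 =  36
 57 ⊕ 208 = 233
 65 ⊕  92 =  29
 12 ⊕  33 =  45
227 ⊕   3 = 224
 14 ⊕  78 =  64
 90 ⊕ 223 = 133
169 ⊕ 166 =  15
142 ⊕ 121 = 247
 62 ⊕ 127 =  65
174 ⊕  21 = 187
200 ⊕ 148 =  92
189 ⊕ 169 =  20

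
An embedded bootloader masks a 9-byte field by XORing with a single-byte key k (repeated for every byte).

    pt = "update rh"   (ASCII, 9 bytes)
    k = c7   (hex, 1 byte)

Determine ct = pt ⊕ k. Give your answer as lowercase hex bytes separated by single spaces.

b2 b7 a3 a6 b3 a2 e7 b5 af

The 1-byte key repeats, so the effective keystream is c7 c7 c7 c7 c7 c7 c7 c7 c7.
byte 0: 75 ⊕ c7 = b2
byte 1: 70 ⊕ c7 = b7
byte 2: 64 ⊕ c7 = a3
byte 3: 61 ⊕ c7 = a6
byte 4: 74 ⊕ c7 = b3
byte 5: 65 ⊕ c7 = a2
byte 6: 20 ⊕ c7 = e7
byte 7: 72 ⊕ c7 = b5
byte 8: 68 ⊕ c7 = af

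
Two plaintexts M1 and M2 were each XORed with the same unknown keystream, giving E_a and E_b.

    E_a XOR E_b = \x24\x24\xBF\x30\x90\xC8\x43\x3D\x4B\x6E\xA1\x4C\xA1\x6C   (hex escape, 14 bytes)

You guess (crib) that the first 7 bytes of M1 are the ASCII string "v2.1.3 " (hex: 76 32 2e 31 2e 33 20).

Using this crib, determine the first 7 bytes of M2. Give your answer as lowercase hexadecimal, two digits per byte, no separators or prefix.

52169101befb63

Since E_a ⊕ E_b = M1 ⊕ M2, XORing with the guessed M1 bytes yields the corresponding M2 bytes: M2 = (E_a ⊕ E_b) ⊕ M1.
byte 0: 24 ^ 76 = 52
byte 1: 24 ^ 32 = 16
byte 2: bf ^ 2e = 91
byte 3: 30 ^ 31 = 01
byte 4: 90 ^ 2e = be
byte 5: c8 ^ 33 = fb
byte 6: 43 ^ 20 = 63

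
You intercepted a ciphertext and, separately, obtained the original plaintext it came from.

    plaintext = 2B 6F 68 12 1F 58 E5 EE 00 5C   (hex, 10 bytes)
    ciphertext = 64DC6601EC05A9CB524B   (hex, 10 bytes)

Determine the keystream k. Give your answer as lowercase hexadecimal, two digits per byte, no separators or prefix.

4fb30e13f35d4c255217

Since ciphertext = plaintext ⊕ k, XORing both sides with plaintext gives k = plaintext ⊕ ciphertext.
2b ^ 64 = 4f
6f ^ dc = b3
68 ^ 66 = 0e
12 ^ 01 = 13
1f ^ ec = f3
58 ^ 05 = 5d
e5 ^ a9 = 4c
ee ^ cb = 25
00 ^ 52 = 52
5c ^ 4b = 17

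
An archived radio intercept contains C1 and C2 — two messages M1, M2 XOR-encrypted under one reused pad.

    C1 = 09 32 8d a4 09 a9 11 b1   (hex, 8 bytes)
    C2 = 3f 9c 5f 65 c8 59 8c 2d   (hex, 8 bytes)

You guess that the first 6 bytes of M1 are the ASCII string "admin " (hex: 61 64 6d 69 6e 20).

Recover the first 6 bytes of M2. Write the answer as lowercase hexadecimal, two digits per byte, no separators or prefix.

First, C1 ⊕ C2 = (M1 ⊕ K) ⊕ (M2 ⊕ K) = M1 ⊕ M2, so the key drops out. Then M2 = (M1 ⊕ M2) ⊕ M1 over the first 6 bytes.
byte 0: (09 ^ 3f) ^ 61 = 36 ^ 61 = 57
byte 1: (32 ^ 9c) ^ 64 = ae ^ 64 = ca
byte 2: (8d ^ 5f) ^ 6d = d2 ^ 6d = bf
byte 3: (a4 ^ 65) ^ 69 = c1 ^ 69 = a8
byte 4: (09 ^ c8) ^ 6e = c1 ^ 6e = af
byte 5: (a9 ^ 59) ^ 20 = f0 ^ 20 = d0

57cabfa8afd0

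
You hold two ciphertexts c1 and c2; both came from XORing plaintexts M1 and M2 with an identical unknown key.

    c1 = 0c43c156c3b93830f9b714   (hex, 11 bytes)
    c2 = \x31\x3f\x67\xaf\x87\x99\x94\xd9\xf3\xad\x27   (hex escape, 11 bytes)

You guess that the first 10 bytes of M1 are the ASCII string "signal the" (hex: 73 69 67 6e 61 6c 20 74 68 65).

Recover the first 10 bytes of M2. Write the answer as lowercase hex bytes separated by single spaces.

First, c1 ⊕ c2 = (M1 ⊕ K) ⊕ (M2 ⊕ K) = M1 ⊕ M2, so the key drops out. Then M2 = (M1 ⊕ M2) ⊕ M1 over the first 10 bytes.
byte 0: (0c XOR 31) XOR 73 = 3d XOR 73 = 4e
byte 1: (43 XOR 3f) XOR 69 = 7c XOR 69 = 15
byte 2: (c1 XOR 67) XOR 67 = a6 XOR 67 = c1
byte 3: (56 XOR af) XOR 6e = f9 XOR 6e = 97
byte 4: (c3 XOR 87) XOR 61 = 44 XOR 61 = 25
byte 5: (b9 XOR 99) XOR 6c = 20 XOR 6c = 4c
byte 6: (38 XOR 94) XOR 20 = ac XOR 20 = 8c
byte 7: (30 XOR d9) XOR 74 = e9 XOR 74 = 9d
byte 8: (f9 XOR f3) XOR 68 = 0a XOR 68 = 62
byte 9: (b7 XOR ad) XOR 65 = 1a XOR 65 = 7f

4e 15 c1 97 25 4c 8c 9d 62 7f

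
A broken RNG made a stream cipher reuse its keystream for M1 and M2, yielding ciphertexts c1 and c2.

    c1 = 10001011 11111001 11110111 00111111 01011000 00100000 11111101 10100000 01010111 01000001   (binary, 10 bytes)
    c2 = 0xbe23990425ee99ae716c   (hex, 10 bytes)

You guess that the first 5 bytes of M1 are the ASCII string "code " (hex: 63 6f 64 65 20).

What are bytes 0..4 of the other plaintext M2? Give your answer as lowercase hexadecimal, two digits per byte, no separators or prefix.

First, c1 ⊕ c2 = (M1 ⊕ K) ⊕ (M2 ⊕ K) = M1 ⊕ M2, so the key drops out. Then M2 = (M1 ⊕ M2) ⊕ M1 over the first 5 bytes.
byte 0: (8b XOR be) XOR 63 = 35 XOR 63 = 56
byte 1: (f9 XOR 23) XOR 6f = da XOR 6f = b5
byte 2: (f7 XOR 99) XOR 64 = 6e XOR 64 = 0a
byte 3: (3f XOR 04) XOR 65 = 3b XOR 65 = 5e
byte 4: (58 XOR 25) XOR 20 = 7d XOR 20 = 5d

56b50a5e5d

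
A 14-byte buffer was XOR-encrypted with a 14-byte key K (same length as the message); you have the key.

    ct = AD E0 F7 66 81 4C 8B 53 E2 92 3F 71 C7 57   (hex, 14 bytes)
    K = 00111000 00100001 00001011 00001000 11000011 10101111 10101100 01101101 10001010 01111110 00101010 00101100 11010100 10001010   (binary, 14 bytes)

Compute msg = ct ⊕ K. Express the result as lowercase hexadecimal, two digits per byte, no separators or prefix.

byte 0: ad ⊕ 38 = 95
byte 1: e0 ⊕ 21 = c1
byte 2: f7 ⊕ 0b = fc
byte 3: 66 ⊕ 08 = 6e
byte 4: 81 ⊕ c3 = 42
byte 5: 4c ⊕ af = e3
byte 6: 8b ⊕ ac = 27
byte 7: 53 ⊕ 6d = 3e
byte 8: e2 ⊕ 8a = 68
byte 9: 92 ⊕ 7e = ec
byte 10: 3f ⊕ 2a = 15
byte 11: 71 ⊕ 2c = 5d
byte 12: c7 ⊕ d4 = 13
byte 13: 57 ⊕ 8a = dd

95c1fc6e42e3273e68ec155d13dd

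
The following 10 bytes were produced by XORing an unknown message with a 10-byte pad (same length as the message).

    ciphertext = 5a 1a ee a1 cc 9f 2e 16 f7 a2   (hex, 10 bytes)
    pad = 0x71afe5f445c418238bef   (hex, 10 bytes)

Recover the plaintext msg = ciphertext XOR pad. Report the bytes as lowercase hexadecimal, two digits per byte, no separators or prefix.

01011010 ⊕ 01110001 = 00101011
00011010 ⊕ 10101111 = 10110101
11101110 ⊕ 11100101 = 00001011
10100001 ⊕ 11110100 = 01010101
11001100 ⊕ 01000101 = 10001001
10011111 ⊕ 11000100 = 01011011
00101110 ⊕ 00011000 = 00110110
00010110 ⊕ 00100011 = 00110101
11110111 ⊕ 10001011 = 01111100
10100010 ⊕ 11101111 = 01001101

2bb50b55895b36357c4d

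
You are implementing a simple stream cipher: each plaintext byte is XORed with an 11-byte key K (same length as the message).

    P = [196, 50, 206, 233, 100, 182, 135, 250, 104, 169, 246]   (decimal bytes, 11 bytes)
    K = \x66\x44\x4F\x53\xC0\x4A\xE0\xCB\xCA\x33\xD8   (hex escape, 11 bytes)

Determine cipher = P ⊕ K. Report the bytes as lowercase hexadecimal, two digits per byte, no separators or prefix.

byte 0: 196 xor 102 = 162
byte 1:  50 xor  68 = 118
byte 2: 206 xor  79 = 129
byte 3: 233 xor  83 = 186
byte 4: 100 xor 192 = 164
byte 5: 182 xor  74 = 252
byte 6: 135 xor 224 = 103
byte 7: 250 xor 203 =  49
byte 8: 104 xor 202 = 162
byte 9: 169 xor  51 = 154
byte 10: 246 xor 216 =  46

a27681baa4fc6731a29a2e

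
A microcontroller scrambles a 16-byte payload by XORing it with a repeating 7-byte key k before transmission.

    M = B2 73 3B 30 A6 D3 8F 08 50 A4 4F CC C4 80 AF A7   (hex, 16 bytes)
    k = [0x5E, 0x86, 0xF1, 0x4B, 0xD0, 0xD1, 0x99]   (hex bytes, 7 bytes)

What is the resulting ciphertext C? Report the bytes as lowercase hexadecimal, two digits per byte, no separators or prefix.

The 7-byte key repeats, so the effective keystream is 5e 86 f1 4b d0 d1 99 5e 86 f1 4b d0 d1 99 5e 86.
byte 0: 178 XOR  94 = 236
byte 1: 115 XOR 134 = 245
byte 2:  59 XOR 241 = 202
byte 3:  48 XOR  75 = 123
byte 4: 166 XOR 208 = 118
byte 5: 211 XOR 209 =   2
byte 6: 143 XOR 153 =  22
byte 7:   8 XOR  94 =  86
byte 8:  80 XOR 134 = 214
byte 9: 164 XOR 241 =  85
byte 10:  79 XOR  75 =   4
byte 11: 204 XOR 208 =  28
byte 12: 196 XOR 209 =  21
byte 13: 128 XOR 153 =  25
byte 14: 175 XOR  94 = 241
byte 15: 167 XOR 134 =  33

ecf5ca7b76021656d655041c1519f121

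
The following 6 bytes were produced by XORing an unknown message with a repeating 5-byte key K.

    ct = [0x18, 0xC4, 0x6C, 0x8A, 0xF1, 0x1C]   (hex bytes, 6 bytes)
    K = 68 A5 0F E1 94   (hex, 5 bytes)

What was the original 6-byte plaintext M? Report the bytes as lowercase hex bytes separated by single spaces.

The 5-byte key repeats, so the effective keystream is 68 a5 0f e1 94 68.
byte 0: 18 XOR 68 = 70
byte 1: c4 XOR a5 = 61
byte 2: 6c XOR 0f = 63
byte 3: 8a XOR e1 = 6b
byte 4: f1 XOR 94 = 65
byte 5: 1c XOR 68 = 74

70 61 63 6b 65 74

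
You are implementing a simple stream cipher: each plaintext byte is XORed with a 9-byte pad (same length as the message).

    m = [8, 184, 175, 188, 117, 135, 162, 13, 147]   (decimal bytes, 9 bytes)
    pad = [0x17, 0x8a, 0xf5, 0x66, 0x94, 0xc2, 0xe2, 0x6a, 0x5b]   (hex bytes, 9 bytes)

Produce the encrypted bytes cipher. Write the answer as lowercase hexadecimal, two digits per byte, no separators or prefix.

1f325adae1454067c8

XOR is its own inverse, so applying the key byte-wise gives the result directly.
08 XOR 17 = 1f
b8 XOR 8a = 32
af XOR f5 = 5a
bc XOR 66 = da
75 XOR 94 = e1
87 XOR c2 = 45
a2 XOR e2 = 40
0d XOR 6a = 67
93 XOR 5b = c8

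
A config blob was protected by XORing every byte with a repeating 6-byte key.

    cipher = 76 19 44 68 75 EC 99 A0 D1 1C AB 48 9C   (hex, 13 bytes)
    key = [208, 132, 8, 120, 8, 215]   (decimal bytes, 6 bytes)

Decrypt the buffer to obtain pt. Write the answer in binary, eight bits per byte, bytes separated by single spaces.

The 6-byte key repeats, so the effective keystream is d0 84 08 78 08 d7 d0 84 08 78 08 d7 d0.
byte 0: 76 ⊕ d0 = a6
byte 1: 19 ⊕ 84 = 9d
byte 2: 44 ⊕ 08 = 4c
byte 3: 68 ⊕ 78 = 10
byte 4: 75 ⊕ 08 = 7d
byte 5: ec ⊕ d7 = 3b
byte 6: 99 ⊕ d0 = 49
byte 7: a0 ⊕ 84 = 24
byte 8: d1 ⊕ 08 = d9
byte 9: 1c ⊕ 78 = 64
byte 10: ab ⊕ 08 = a3
byte 11: 48 ⊕ d7 = 9f
byte 12: 9c ⊕ d0 = 4c

10100110 10011101 01001100 00010000 01111101 00111011 01001001 00100100 11011001 01100100 10100011 10011111 01001100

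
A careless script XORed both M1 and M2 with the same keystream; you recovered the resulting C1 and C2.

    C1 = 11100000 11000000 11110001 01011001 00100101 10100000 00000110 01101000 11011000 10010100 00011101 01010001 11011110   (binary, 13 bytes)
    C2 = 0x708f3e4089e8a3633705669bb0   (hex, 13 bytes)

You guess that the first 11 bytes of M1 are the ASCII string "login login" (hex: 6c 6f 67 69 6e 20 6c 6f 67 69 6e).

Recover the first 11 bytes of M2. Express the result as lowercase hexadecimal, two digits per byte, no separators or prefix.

fc20a870c268c96488f815

First, C1 ⊕ C2 = (M1 ⊕ K) ⊕ (M2 ⊕ K) = M1 ⊕ M2, so the key drops out. Then M2 = (M1 ⊕ M2) ⊕ M1 over the first 11 bytes.
byte 0: (e0 xor 70) xor 6c = 90 xor 6c = fc
byte 1: (c0 xor 8f) xor 6f = 4f xor 6f = 20
byte 2: (f1 xor 3e) xor 67 = cf xor 67 = a8
byte 3: (59 xor 40) xor 69 = 19 xor 69 = 70
byte 4: (25 xor 89) xor 6e = ac xor 6e = c2
byte 5: (a0 xor e8) xor 20 = 48 xor 20 = 68
byte 6: (06 xor a3) xor 6c = a5 xor 6c = c9
byte 7: (68 xor 63) xor 6f = 0b xor 6f = 64
byte 8: (d8 xor 37) xor 67 = ef xor 67 = 88
byte 9: (94 xor 05) xor 69 = 91 xor 69 = f8
byte 10: (1d xor 66) xor 6e = 7b xor 6e = 15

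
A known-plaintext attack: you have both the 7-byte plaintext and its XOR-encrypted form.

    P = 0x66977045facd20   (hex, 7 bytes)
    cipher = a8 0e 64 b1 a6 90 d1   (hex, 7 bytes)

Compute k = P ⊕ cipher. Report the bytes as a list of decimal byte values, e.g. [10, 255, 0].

Since cipher = P ⊕ k, XORing both sides with P gives k = P ⊕ cipher.
byte 0: 66 XOR a8 = ce
byte 1: 97 XOR 0e = 99
byte 2: 70 XOR 64 = 14
byte 3: 45 XOR b1 = f4
byte 4: fa XOR a6 = 5c
byte 5: cd XOR 90 = 5d
byte 6: 20 XOR d1 = f1

[206, 153, 20, 244, 92, 93, 241]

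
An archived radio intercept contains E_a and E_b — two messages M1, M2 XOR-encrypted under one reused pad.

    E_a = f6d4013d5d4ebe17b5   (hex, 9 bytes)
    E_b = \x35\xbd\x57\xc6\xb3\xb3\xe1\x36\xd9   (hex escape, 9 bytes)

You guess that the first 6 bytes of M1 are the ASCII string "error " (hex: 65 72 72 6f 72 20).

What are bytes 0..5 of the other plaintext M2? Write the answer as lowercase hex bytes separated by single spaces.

a6 1b 24 94 9c dd

First, E_a ⊕ E_b = (M1 ⊕ K) ⊕ (M2 ⊕ K) = M1 ⊕ M2, so the key drops out. Then M2 = (M1 ⊕ M2) ⊕ M1 over the first 6 bytes.
byte 0: (f6 ⊕ 35) ⊕ 65 = c3 ⊕ 65 = a6
byte 1: (d4 ⊕ bd) ⊕ 72 = 69 ⊕ 72 = 1b
byte 2: (01 ⊕ 57) ⊕ 72 = 56 ⊕ 72 = 24
byte 3: (3d ⊕ c6) ⊕ 6f = fb ⊕ 6f = 94
byte 4: (5d ⊕ b3) ⊕ 72 = ee ⊕ 72 = 9c
byte 5: (4e ⊕ b3) ⊕ 20 = fd ⊕ 20 = dd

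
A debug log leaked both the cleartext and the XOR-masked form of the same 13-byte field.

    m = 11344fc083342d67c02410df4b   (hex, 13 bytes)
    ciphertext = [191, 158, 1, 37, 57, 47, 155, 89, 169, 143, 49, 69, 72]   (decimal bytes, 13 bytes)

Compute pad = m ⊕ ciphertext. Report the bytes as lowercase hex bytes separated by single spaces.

ae aa 4e e5 ba 1b b6 3e 69 ab 21 9a 03

Since ciphertext = m ⊕ pad, XORing both sides with m gives pad = m ⊕ ciphertext.
 17 ^ 191 = 174
 52 ^ 158 = 170
 79 ^   1 =  78
192 ^  37 = 229
131 ^  57 = 186
 52 ^  47 =  27
 45 ^ 155 = 182
103 ^  89 =  62
192 ^ 169 = 105
 36 ^ 143 = 171
 16 ^  49 =  33
223 ^  69 = 154
 75 ^  72 =   3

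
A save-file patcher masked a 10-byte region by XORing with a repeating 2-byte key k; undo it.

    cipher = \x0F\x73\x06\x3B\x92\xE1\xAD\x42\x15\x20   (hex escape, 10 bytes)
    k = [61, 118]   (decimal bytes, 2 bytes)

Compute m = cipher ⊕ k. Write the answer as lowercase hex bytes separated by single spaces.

The 2-byte key repeats, so the effective keystream is 3d 76 3d 76 3d 76 3d 76 3d 76.
byte 0: 0f ^ 3d = 32
byte 1: 73 ^ 76 = 05
byte 2: 06 ^ 3d = 3b
byte 3: 3b ^ 76 = 4d
byte 4: 92 ^ 3d = af
byte 5: e1 ^ 76 = 97
byte 6: ad ^ 3d = 90
byte 7: 42 ^ 76 = 34
byte 8: 15 ^ 3d = 28
byte 9: 20 ^ 76 = 56

32 05 3b 4d af 97 90 34 28 56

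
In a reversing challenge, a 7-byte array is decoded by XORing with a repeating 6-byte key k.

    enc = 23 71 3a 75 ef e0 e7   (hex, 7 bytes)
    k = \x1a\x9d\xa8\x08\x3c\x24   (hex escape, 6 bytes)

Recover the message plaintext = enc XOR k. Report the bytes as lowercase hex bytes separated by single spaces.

39 ec 92 7d d3 c4 fd

The 6-byte key repeats, so the effective keystream is 1a 9d a8 08 3c 24 1a.
byte 0: 23 ⊕ 1a = 39
byte 1: 71 ⊕ 9d = ec
byte 2: 3a ⊕ a8 = 92
byte 3: 75 ⊕ 08 = 7d
byte 4: ef ⊕ 3c = d3
byte 5: e0 ⊕ 24 = c4
byte 6: e7 ⊕ 1a = fd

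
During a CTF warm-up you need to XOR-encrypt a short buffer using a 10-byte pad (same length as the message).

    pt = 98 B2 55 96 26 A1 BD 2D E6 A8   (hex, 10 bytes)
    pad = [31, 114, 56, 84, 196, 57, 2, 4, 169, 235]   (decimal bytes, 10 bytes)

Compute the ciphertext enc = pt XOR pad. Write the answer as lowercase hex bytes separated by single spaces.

87 c0 6d c2 e2 98 bf 29 4f 43

98 XOR 1f = 87
b2 XOR 72 = c0
55 XOR 38 = 6d
96 XOR 54 = c2
26 XOR c4 = e2
a1 XOR 39 = 98
bd XOR 02 = bf
2d XOR 04 = 29
e6 XOR a9 = 4f
a8 XOR eb = 43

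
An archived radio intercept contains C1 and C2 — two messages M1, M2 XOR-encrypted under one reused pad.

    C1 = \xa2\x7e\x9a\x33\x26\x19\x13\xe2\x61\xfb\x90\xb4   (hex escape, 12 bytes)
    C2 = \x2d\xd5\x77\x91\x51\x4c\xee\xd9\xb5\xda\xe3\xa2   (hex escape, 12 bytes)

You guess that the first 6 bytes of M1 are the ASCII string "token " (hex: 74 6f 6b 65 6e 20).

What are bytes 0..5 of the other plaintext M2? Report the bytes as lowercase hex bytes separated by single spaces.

First, C1 ⊕ C2 = (M1 ⊕ K) ⊕ (M2 ⊕ K) = M1 ⊕ M2, so the key drops out. Then M2 = (M1 ⊕ M2) ⊕ M1 over the first 6 bytes.
byte 0: (a2 XOR 2d) XOR 74 = 8f XOR 74 = fb
byte 1: (7e XOR d5) XOR 6f = ab XOR 6f = c4
byte 2: (9a XOR 77) XOR 6b = ed XOR 6b = 86
byte 3: (33 XOR 91) XOR 65 = a2 XOR 65 = c7
byte 4: (26 XOR 51) XOR 6e = 77 XOR 6e = 19
byte 5: (19 XOR 4c) XOR 20 = 55 XOR 20 = 75

fb c4 86 c7 19 75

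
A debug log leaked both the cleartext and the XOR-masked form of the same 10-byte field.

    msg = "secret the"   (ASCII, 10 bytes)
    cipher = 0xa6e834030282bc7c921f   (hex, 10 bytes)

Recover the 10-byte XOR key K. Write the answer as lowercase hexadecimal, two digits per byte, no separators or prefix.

d58d577167f69c08fa7a

Since cipher = msg ⊕ K, XORing both sides with msg gives K = msg ⊕ cipher.
byte 0: 73 ⊕ a6 = d5
byte 1: 65 ⊕ e8 = 8d
byte 2: 63 ⊕ 34 = 57
byte 3: 72 ⊕ 03 = 71
byte 4: 65 ⊕ 02 = 67
byte 5: 74 ⊕ 82 = f6
byte 6: 20 ⊕ bc = 9c
byte 7: 74 ⊕ 7c = 08
byte 8: 68 ⊕ 92 = fa
byte 9: 65 ⊕ 1f = 7a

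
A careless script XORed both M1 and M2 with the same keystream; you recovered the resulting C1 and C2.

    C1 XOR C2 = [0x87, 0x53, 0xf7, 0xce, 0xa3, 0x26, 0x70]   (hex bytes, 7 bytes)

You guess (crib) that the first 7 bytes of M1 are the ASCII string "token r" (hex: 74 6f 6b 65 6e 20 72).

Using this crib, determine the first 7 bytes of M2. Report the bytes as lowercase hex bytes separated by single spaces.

Since C1 ⊕ C2 = M1 ⊕ M2, XORing with the guessed M1 bytes yields the corresponding M2 bytes: M2 = (C1 ⊕ C2) ⊕ M1.
byte 0: 87 XOR 74 = f3
byte 1: 53 XOR 6f = 3c
byte 2: f7 XOR 6b = 9c
byte 3: ce XOR 65 = ab
byte 4: a3 XOR 6e = cd
byte 5: 26 XOR 20 = 06
byte 6: 70 XOR 72 = 02

f3 3c 9c ab cd 06 02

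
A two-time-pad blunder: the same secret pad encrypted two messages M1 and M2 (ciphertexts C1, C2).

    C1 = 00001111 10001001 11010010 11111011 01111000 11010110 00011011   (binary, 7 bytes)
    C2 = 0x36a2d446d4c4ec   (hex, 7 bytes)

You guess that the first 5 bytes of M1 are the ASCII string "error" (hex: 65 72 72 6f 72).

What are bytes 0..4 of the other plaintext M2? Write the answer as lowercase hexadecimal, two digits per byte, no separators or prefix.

First, C1 ⊕ C2 = (M1 ⊕ K) ⊕ (M2 ⊕ K) = M1 ⊕ M2, so the key drops out. Then M2 = (M1 ⊕ M2) ⊕ M1 over the first 5 bytes.
byte 0: (0f ⊕ 36) ⊕ 65 = 39 ⊕ 65 = 5c
byte 1: (89 ⊕ a2) ⊕ 72 = 2b ⊕ 72 = 59
byte 2: (d2 ⊕ d4) ⊕ 72 = 06 ⊕ 72 = 74
byte 3: (fb ⊕ 46) ⊕ 6f = bd ⊕ 6f = d2
byte 4: (78 ⊕ d4) ⊕ 72 = ac ⊕ 72 = de

5c5974d2de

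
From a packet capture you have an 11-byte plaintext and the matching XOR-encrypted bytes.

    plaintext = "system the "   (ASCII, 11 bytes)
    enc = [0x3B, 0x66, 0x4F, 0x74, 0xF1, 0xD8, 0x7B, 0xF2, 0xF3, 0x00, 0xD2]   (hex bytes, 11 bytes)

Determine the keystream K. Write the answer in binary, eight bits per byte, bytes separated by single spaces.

Since enc = plaintext ⊕ K, XORing both sides with plaintext gives K = plaintext ⊕ enc.
115 ^  59 =  72
121 ^ 102 =  31
115 ^  79 =  60
116 ^ 116 =   0
101 ^ 241 = 148
109 ^ 216 = 181
 32 ^ 123 =  91
116 ^ 242 = 134
104 ^ 243 = 155
101 ^   0 = 101
 32 ^ 210 = 242

01001000 00011111 00111100 00000000 10010100 10110101 01011011 10000110 10011011 01100101 11110010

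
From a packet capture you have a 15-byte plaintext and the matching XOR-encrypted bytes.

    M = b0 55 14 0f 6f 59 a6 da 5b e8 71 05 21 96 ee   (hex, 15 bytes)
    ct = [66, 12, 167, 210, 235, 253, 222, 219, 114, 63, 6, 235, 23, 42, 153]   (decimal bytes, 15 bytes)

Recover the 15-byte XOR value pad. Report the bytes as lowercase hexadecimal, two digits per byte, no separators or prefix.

Since ct = M ⊕ pad, XORing both sides with M gives pad = M ⊕ ct.
176 XOR  66 = 242
 85 XOR  12 =  89
 20 XOR 167 = 179
 15 XOR 210 = 221
111 XOR 235 = 132
 89 XOR 253 = 164
166 XOR 222 = 120
218 XOR 219 =   1
 91 XOR 114 =  41
232 XOR  63 = 215
113 XOR   6 = 119
  5 XOR 235 = 238
 33 XOR  23 =  54
150 XOR  42 = 188
238 XOR 153 = 119

f259b3dd84a4780129d777ee36bc77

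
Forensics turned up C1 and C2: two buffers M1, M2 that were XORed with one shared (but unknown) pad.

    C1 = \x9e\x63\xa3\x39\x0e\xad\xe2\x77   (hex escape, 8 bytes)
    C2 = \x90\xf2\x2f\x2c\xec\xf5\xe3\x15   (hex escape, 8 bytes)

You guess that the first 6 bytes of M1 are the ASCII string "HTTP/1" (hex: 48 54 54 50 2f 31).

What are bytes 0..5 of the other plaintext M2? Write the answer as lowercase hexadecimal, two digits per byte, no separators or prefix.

46c5d845cd69

First, C1 ⊕ C2 = (M1 ⊕ K) ⊕ (M2 ⊕ K) = M1 ⊕ M2, so the key drops out. Then M2 = (M1 ⊕ M2) ⊕ M1 over the first 6 bytes.
byte 0: (9e ⊕ 90) ⊕ 48 = 0e ⊕ 48 = 46
byte 1: (63 ⊕ f2) ⊕ 54 = 91 ⊕ 54 = c5
byte 2: (a3 ⊕ 2f) ⊕ 54 = 8c ⊕ 54 = d8
byte 3: (39 ⊕ 2c) ⊕ 50 = 15 ⊕ 50 = 45
byte 4: (0e ⊕ ec) ⊕ 2f = e2 ⊕ 2f = cd
byte 5: (ad ⊕ f5) ⊕ 31 = 58 ⊕ 31 = 69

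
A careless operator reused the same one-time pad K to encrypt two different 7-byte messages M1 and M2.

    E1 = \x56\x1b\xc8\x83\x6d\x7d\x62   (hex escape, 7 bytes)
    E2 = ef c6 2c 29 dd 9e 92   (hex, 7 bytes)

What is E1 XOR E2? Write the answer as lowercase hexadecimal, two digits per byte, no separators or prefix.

b9dde4aab0e3f0

E1 ⊕ E2 = (M1 ⊕ K) ⊕ (M2 ⊕ K) = M1 ⊕ M2 — the shared key cancels under XOR.
01010110 xor 11101111 = 10111001
00011011 xor 11000110 = 11011101
11001000 xor 00101100 = 11100100
10000011 xor 00101001 = 10101010
01101101 xor 11011101 = 10110000
01111101 xor 10011110 = 11100011
01100010 xor 10010010 = 11110000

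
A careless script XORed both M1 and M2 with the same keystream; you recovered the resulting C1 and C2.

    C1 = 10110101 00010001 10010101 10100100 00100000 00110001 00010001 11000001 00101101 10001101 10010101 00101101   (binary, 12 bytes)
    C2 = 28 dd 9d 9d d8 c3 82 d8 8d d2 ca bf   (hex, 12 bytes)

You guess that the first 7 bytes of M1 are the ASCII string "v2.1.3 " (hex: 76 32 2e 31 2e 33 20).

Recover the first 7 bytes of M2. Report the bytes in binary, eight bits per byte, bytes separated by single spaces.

First, C1 ⊕ C2 = (M1 ⊕ K) ⊕ (M2 ⊕ K) = M1 ⊕ M2, so the key drops out. Then M2 = (M1 ⊕ M2) ⊕ M1 over the first 7 bytes.
byte 0: (b5 xor 28) xor 76 = 9d xor 76 = eb
byte 1: (11 xor dd) xor 32 = cc xor 32 = fe
byte 2: (95 xor 9d) xor 2e = 08 xor 2e = 26
byte 3: (a4 xor 9d) xor 31 = 39 xor 31 = 08
byte 4: (20 xor d8) xor 2e = f8 xor 2e = d6
byte 5: (31 xor c3) xor 33 = f2 xor 33 = c1
byte 6: (11 xor 82) xor 20 = 93 xor 20 = b3

11101011 11111110 00100110 00001000 11010110 11000001 10110011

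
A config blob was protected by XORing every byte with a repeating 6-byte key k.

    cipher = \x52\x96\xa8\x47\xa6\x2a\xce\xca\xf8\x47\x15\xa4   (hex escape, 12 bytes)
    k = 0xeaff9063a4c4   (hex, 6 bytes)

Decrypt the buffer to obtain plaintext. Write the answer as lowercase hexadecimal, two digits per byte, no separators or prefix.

The 6-byte key repeats, so the effective keystream is ea ff 90 63 a4 c4 ea ff 90 63 a4 c4.
byte 0: 52 ⊕ ea = b8
byte 1: 96 ⊕ ff = 69
byte 2: a8 ⊕ 90 = 38
byte 3: 47 ⊕ 63 = 24
byte 4: a6 ⊕ a4 = 02
byte 5: 2a ⊕ c4 = ee
byte 6: ce ⊕ ea = 24
byte 7: ca ⊕ ff = 35
byte 8: f8 ⊕ 90 = 68
byte 9: 47 ⊕ 63 = 24
byte 10: 15 ⊕ a4 = b1
byte 11: a4 ⊕ c4 = 60

b869382402ee24356824b160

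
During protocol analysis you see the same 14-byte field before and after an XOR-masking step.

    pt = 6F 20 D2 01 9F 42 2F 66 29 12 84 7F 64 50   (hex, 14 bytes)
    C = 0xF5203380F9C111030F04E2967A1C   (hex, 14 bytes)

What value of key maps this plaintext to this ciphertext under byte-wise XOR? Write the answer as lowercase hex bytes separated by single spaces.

9a 00 e1 81 66 83 3e 65 26 16 66 e9 1e 4c

Since C = pt ⊕ key, XORing both sides with pt gives key = pt ⊕ C.
111 ^ 245 = 154
 32 ^  32 =   0
210 ^  51 = 225
  1 ^ 128 = 129
159 ^ 249 = 102
 66 ^ 193 = 131
 47 ^  17 =  62
102 ^   3 = 101
 41 ^  15 =  38
 18 ^   4 =  22
132 ^ 226 = 102
127 ^ 150 = 233
100 ^ 122 =  30
 80 ^  28 =  76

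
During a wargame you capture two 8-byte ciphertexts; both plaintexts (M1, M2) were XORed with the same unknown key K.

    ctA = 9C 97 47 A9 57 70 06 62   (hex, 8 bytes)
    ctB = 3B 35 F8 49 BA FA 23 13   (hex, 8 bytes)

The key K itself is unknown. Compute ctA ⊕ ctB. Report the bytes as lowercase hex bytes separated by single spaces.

a7 a2 bf e0 ed 8a 25 71

ctA ⊕ ctB = (M1 ⊕ K) ⊕ (M2 ⊕ K) = M1 ⊕ M2 — the shared key cancels under XOR.
156 XOR  59 = 167
151 XOR  53 = 162
 71 XOR 248 = 191
169 XOR  73 = 224
 87 XOR 186 = 237
112 XOR 250 = 138
  6 XOR  35 =  37
 98 XOR  19 = 113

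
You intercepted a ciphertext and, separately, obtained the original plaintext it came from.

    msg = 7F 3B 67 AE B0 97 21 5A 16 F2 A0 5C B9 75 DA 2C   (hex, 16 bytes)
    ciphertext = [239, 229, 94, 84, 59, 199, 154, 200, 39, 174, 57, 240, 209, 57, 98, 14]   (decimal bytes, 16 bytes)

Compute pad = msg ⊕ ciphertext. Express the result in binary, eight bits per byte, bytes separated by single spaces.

10010000 11011110 00111001 11111010 10001011 01010000 10111011 10010010 00110001 01011100 10011001 10101100 01101000 01001100 10111000 00100010

Since ciphertext = msg ⊕ pad, XORing both sides with msg gives pad = msg ⊕ ciphertext.
byte 0: 127 XOR 239 = 144
byte 1:  59 XOR 229 = 222
byte 2: 103 XOR  94 =  57
byte 3: 174 XOR  84 = 250
byte 4: 176 XOR  59 = 139
byte 5: 151 XOR 199 =  80
byte 6:  33 XOR 154 = 187
byte 7:  90 XOR 200 = 146
byte 8:  22 XOR  39 =  49
byte 9: 242 XOR 174 =  92
byte 10: 160 XOR  57 = 153
byte 11:  92 XOR 240 = 172
byte 12: 185 XOR 209 = 104
byte 13: 117 XOR  57 =  76
byte 14: 218 XOR  98 = 184
byte 15:  44 XOR  14 =  34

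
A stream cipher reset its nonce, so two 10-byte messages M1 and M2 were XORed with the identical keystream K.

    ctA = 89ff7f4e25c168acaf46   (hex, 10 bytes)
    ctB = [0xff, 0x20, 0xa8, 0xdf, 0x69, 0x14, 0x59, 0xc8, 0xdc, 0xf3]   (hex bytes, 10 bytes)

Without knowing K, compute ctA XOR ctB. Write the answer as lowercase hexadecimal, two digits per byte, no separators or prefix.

76dfd7914cd5316473b5

ctA ⊕ ctB = (M1 ⊕ K) ⊕ (M2 ⊕ K) = M1 ⊕ M2 — the shared key cancels under XOR.
89 ⊕ ff = 76
ff ⊕ 20 = df
7f ⊕ a8 = d7
4e ⊕ df = 91
25 ⊕ 69 = 4c
c1 ⊕ 14 = d5
68 ⊕ 59 = 31
ac ⊕ c8 = 64
af ⊕ dc = 73
46 ⊕ f3 = b5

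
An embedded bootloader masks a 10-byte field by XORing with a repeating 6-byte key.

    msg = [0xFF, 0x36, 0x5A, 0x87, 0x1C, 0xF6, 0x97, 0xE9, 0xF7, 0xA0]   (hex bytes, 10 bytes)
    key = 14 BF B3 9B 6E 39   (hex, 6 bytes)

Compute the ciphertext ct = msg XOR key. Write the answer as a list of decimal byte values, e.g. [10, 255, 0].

The 6-byte key repeats, so the effective keystream is 14 bf b3 9b 6e 39 14 bf b3 9b.
byte 0: 255 xor  20 = 235
byte 1:  54 xor 191 = 137
byte 2:  90 xor 179 = 233
byte 3: 135 xor 155 =  28
byte 4:  28 xor 110 = 114
byte 5: 246 xor  57 = 207
byte 6: 151 xor  20 = 131
byte 7: 233 xor 191 =  86
byte 8: 247 xor 179 =  68
byte 9: 160 xor 155 =  59

[235, 137, 233, 28, 114, 207, 131, 86, 68, 59]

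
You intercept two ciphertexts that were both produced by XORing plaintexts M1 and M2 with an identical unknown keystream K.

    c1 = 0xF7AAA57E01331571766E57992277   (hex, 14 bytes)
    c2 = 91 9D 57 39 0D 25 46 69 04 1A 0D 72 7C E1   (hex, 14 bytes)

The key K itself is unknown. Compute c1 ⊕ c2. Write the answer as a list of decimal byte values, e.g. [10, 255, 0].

c1 ⊕ c2 = (M1 ⊕ K) ⊕ (M2 ⊕ K) = M1 ⊕ M2 — the shared key cancels under XOR.
247 ^ 145 = 102
170 ^ 157 =  55
165 ^  87 = 242
126 ^  57 =  71
  1 ^  13 =  12
 51 ^  37 =  22
 21 ^  70 =  83
113 ^ 105 =  24
118 ^   4 = 114
110 ^  26 = 116
 87 ^  13 =  90
153 ^ 114 = 235
 34 ^ 124 =  94
119 ^ 225 = 150

[102, 55, 242, 71, 12, 22, 83, 24, 114, 116, 90, 235, 94, 150]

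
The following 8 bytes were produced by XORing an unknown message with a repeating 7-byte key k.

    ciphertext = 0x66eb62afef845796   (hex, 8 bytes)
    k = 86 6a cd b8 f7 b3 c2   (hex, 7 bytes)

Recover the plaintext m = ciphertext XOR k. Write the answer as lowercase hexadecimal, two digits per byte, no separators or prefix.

e081af1718379510

The 7-byte key repeats, so the effective keystream is 86 6a cd b8 f7 b3 c2 86.
byte 0: 66 XOR 86 = e0
byte 1: eb XOR 6a = 81
byte 2: 62 XOR cd = af
byte 3: af XOR b8 = 17
byte 4: ef XOR f7 = 18
byte 5: 84 XOR b3 = 37
byte 6: 57 XOR c2 = 95
byte 7: 96 XOR 86 = 10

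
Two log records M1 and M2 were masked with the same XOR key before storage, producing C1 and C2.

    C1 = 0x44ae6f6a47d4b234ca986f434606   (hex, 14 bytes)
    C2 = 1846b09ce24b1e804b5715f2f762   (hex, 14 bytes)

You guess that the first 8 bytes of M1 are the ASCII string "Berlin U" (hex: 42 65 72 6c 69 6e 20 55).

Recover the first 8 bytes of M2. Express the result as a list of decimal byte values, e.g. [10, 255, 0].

[30, 141, 173, 154, 204, 241, 140, 225]

First, C1 ⊕ C2 = (M1 ⊕ K) ⊕ (M2 ⊕ K) = M1 ⊕ M2, so the key drops out. Then M2 = (M1 ⊕ M2) ⊕ M1 over the first 8 bytes.
byte 0: (44 ^ 18) ^ 42 = 5c ^ 42 = 1e
byte 1: (ae ^ 46) ^ 65 = e8 ^ 65 = 8d
byte 2: (6f ^ b0) ^ 72 = df ^ 72 = ad
byte 3: (6a ^ 9c) ^ 6c = f6 ^ 6c = 9a
byte 4: (47 ^ e2) ^ 69 = a5 ^ 69 = cc
byte 5: (d4 ^ 4b) ^ 6e = 9f ^ 6e = f1
byte 6: (b2 ^ 1e) ^ 20 = ac ^ 20 = 8c
byte 7: (34 ^ 80) ^ 55 = b4 ^ 55 = e1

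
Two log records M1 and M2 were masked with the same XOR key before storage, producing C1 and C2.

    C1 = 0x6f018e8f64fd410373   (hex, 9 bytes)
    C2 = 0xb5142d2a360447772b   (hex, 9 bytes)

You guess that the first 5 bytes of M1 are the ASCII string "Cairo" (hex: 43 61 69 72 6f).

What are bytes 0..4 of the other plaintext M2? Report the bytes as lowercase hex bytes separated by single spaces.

99 74 ca d7 3d

First, C1 ⊕ C2 = (M1 ⊕ K) ⊕ (M2 ⊕ K) = M1 ⊕ M2, so the key drops out. Then M2 = (M1 ⊕ M2) ⊕ M1 over the first 5 bytes.
byte 0: (6f ⊕ b5) ⊕ 43 = da ⊕ 43 = 99
byte 1: (01 ⊕ 14) ⊕ 61 = 15 ⊕ 61 = 74
byte 2: (8e ⊕ 2d) ⊕ 69 = a3 ⊕ 69 = ca
byte 3: (8f ⊕ 2a) ⊕ 72 = a5 ⊕ 72 = d7
byte 4: (64 ⊕ 36) ⊕ 6f = 52 ⊕ 6f = 3d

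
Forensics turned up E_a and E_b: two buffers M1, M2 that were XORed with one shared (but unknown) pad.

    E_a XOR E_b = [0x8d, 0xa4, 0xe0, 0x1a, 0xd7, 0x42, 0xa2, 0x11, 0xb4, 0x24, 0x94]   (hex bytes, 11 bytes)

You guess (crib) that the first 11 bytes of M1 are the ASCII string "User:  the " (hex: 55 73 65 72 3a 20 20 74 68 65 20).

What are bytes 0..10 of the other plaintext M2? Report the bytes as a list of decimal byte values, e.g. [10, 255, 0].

Since E_a ⊕ E_b = M1 ⊕ M2, XORing with the guessed M1 bytes yields the corresponding M2 bytes: M2 = (E_a ⊕ E_b) ⊕ M1.
byte 0: 10001101 xor 01010101 = 11011000
byte 1: 10100100 xor 01110011 = 11010111
byte 2: 11100000 xor 01100101 = 10000101
byte 3: 00011010 xor 01110010 = 01101000
byte 4: 11010111 xor 00111010 = 11101101
byte 5: 01000010 xor 00100000 = 01100010
byte 6: 10100010 xor 00100000 = 10000010
byte 7: 00010001 xor 01110100 = 01100101
byte 8: 10110100 xor 01101000 = 11011100
byte 9: 00100100 xor 01100101 = 01000001
byte 10: 10010100 xor 00100000 = 10110100

[216, 215, 133, 104, 237, 98, 130, 101, 220, 65, 180]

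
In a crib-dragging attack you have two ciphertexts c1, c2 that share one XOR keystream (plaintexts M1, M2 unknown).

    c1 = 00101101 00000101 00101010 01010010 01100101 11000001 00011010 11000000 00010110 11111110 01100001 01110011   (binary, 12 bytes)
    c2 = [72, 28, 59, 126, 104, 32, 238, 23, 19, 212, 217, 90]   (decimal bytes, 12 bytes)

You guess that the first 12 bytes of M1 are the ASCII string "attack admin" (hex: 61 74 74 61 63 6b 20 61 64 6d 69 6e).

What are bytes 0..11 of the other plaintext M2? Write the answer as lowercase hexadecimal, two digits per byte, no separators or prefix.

046d654d6e8ad4b66147d147

First, c1 ⊕ c2 = (M1 ⊕ K) ⊕ (M2 ⊕ K) = M1 ⊕ M2, so the key drops out. Then M2 = (M1 ⊕ M2) ⊕ M1 over the first 12 bytes.
byte 0: (2d ⊕ 48) ⊕ 61 = 65 ⊕ 61 = 04
byte 1: (05 ⊕ 1c) ⊕ 74 = 19 ⊕ 74 = 6d
byte 2: (2a ⊕ 3b) ⊕ 74 = 11 ⊕ 74 = 65
byte 3: (52 ⊕ 7e) ⊕ 61 = 2c ⊕ 61 = 4d
byte 4: (65 ⊕ 68) ⊕ 63 = 0d ⊕ 63 = 6e
byte 5: (c1 ⊕ 20) ⊕ 6b = e1 ⊕ 6b = 8a
byte 6: (1a ⊕ ee) ⊕ 20 = f4 ⊕ 20 = d4
byte 7: (c0 ⊕ 17) ⊕ 61 = d7 ⊕ 61 = b6
byte 8: (16 ⊕ 13) ⊕ 64 = 05 ⊕ 64 = 61
byte 9: (fe ⊕ d4) ⊕ 6d = 2a ⊕ 6d = 47
byte 10: (61 ⊕ d9) ⊕ 69 = b8 ⊕ 69 = d1
byte 11: (73 ⊕ 5a) ⊕ 6e = 29 ⊕ 6e = 47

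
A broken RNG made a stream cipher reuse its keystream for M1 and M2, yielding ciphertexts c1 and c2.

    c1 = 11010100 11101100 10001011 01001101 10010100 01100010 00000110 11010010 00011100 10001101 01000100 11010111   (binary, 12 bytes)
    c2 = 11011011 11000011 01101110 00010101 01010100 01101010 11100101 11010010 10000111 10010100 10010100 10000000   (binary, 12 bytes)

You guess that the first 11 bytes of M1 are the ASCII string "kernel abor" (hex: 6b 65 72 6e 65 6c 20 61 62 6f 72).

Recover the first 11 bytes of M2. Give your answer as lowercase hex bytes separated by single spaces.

64 4a 97 36 a5 64 c3 61 f9 76 a2

First, c1 ⊕ c2 = (M1 ⊕ K) ⊕ (M2 ⊕ K) = M1 ⊕ M2, so the key drops out. Then M2 = (M1 ⊕ M2) ⊕ M1 over the first 11 bytes.
byte 0: (d4 XOR db) XOR 6b = 0f XOR 6b = 64
byte 1: (ec XOR c3) XOR 65 = 2f XOR 65 = 4a
byte 2: (8b XOR 6e) XOR 72 = e5 XOR 72 = 97
byte 3: (4d XOR 15) XOR 6e = 58 XOR 6e = 36
byte 4: (94 XOR 54) XOR 65 = c0 XOR 65 = a5
byte 5: (62 XOR 6a) XOR 6c = 08 XOR 6c = 64
byte 6: (06 XOR e5) XOR 20 = e3 XOR 20 = c3
byte 7: (d2 XOR d2) XOR 61 = 00 XOR 61 = 61
byte 8: (1c XOR 87) XOR 62 = 9b XOR 62 = f9
byte 9: (8d XOR 94) XOR 6f = 19 XOR 6f = 76
byte 10: (44 XOR 94) XOR 72 = d0 XOR 72 = a2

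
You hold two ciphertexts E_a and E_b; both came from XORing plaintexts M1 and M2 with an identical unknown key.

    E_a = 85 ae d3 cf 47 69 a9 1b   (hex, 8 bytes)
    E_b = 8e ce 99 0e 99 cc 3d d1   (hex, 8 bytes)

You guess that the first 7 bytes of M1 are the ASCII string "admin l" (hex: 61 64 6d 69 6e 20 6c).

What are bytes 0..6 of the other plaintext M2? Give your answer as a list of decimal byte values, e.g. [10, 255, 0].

First, E_a ⊕ E_b = (M1 ⊕ K) ⊕ (M2 ⊕ K) = M1 ⊕ M2, so the key drops out. Then M2 = (M1 ⊕ M2) ⊕ M1 over the first 7 bytes.
byte 0: (85 XOR 8e) XOR 61 = 0b XOR 61 = 6a
byte 1: (ae XOR ce) XOR 64 = 60 XOR 64 = 04
byte 2: (d3 XOR 99) XOR 6d = 4a XOR 6d = 27
byte 3: (cf XOR 0e) XOR 69 = c1 XOR 69 = a8
byte 4: (47 XOR 99) XOR 6e = de XOR 6e = b0
byte 5: (69 XOR cc) XOR 20 = a5 XOR 20 = 85
byte 6: (a9 XOR 3d) XOR 6c = 94 XOR 6c = f8

[106, 4, 39, 168, 176, 133, 248]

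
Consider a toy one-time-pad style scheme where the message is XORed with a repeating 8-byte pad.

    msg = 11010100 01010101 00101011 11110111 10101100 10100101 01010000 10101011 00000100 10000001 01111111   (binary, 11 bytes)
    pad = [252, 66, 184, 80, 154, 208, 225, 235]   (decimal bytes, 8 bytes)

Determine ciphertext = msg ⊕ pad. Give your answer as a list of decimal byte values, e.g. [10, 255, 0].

[40, 23, 147, 167, 54, 117, 177, 64, 248, 195, 199]

The 8-byte key repeats, so the effective keystream is fc 42 b8 50 9a d0 e1 eb fc 42 b8.
byte 0: 212 ^ 252 =  40
byte 1:  85 ^  66 =  23
byte 2:  43 ^ 184 = 147
byte 3: 247 ^  80 = 167
byte 4: 172 ^ 154 =  54
byte 5: 165 ^ 208 = 117
byte 6:  80 ^ 225 = 177
byte 7: 171 ^ 235 =  64
byte 8:   4 ^ 252 = 248
byte 9: 129 ^  66 = 195
byte 10: 127 ^ 184 = 199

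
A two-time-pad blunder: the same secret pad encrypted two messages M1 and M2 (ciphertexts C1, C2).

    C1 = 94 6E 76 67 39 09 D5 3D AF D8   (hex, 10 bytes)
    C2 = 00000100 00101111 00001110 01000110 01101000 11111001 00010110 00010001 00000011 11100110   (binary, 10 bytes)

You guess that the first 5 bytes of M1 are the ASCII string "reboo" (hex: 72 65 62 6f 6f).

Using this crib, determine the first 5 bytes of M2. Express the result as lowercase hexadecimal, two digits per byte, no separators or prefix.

First, C1 ⊕ C2 = (M1 ⊕ K) ⊕ (M2 ⊕ K) = M1 ⊕ M2, so the key drops out. Then M2 = (M1 ⊕ M2) ⊕ M1 over the first 5 bytes.
byte 0: (94 ⊕ 04) ⊕ 72 = 90 ⊕ 72 = e2
byte 1: (6e ⊕ 2f) ⊕ 65 = 41 ⊕ 65 = 24
byte 2: (76 ⊕ 0e) ⊕ 62 = 78 ⊕ 62 = 1a
byte 3: (67 ⊕ 46) ⊕ 6f = 21 ⊕ 6f = 4e
byte 4: (39 ⊕ 68) ⊕ 6f = 51 ⊕ 6f = 3e

e2241a4e3e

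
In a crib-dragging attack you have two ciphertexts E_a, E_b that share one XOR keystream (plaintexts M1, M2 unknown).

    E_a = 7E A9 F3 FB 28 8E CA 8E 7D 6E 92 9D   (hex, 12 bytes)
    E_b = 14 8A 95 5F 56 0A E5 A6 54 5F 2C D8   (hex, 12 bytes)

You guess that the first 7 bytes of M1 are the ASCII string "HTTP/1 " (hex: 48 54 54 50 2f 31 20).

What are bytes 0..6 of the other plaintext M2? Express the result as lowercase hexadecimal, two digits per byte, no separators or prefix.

First, E_a ⊕ E_b = (M1 ⊕ K) ⊕ (M2 ⊕ K) = M1 ⊕ M2, so the key drops out. Then M2 = (M1 ⊕ M2) ⊕ M1 over the first 7 bytes.
byte 0: (7e ⊕ 14) ⊕ 48 = 6a ⊕ 48 = 22
byte 1: (a9 ⊕ 8a) ⊕ 54 = 23 ⊕ 54 = 77
byte 2: (f3 ⊕ 95) ⊕ 54 = 66 ⊕ 54 = 32
byte 3: (fb ⊕ 5f) ⊕ 50 = a4 ⊕ 50 = f4
byte 4: (28 ⊕ 56) ⊕ 2f = 7e ⊕ 2f = 51
byte 5: (8e ⊕ 0a) ⊕ 31 = 84 ⊕ 31 = b5
byte 6: (ca ⊕ e5) ⊕ 20 = 2f ⊕ 20 = 0f

227732f451b50f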